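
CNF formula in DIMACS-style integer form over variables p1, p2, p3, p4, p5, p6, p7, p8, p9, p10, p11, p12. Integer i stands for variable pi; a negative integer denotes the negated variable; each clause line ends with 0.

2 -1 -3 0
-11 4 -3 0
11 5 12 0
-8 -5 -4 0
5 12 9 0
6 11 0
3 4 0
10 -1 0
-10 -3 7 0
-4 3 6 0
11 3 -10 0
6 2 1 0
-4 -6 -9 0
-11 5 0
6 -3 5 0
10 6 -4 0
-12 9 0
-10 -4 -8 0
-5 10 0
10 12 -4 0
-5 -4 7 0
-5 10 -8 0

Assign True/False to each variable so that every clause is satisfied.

Pure literal: p7 appears only positively; assign p7 = True.
p8 occurs only negated in the remaining clauses — set p8 = False.
Set p1 = False and propagate.
Branch on p2: take p2 = False.
  then p6 is forced to True.
For the remaining variables, p3 = True, p4 = False, p5 = True, p9 = True, p10 = True, p11 = False, p12 = False works.

p1 = False, p2 = False, p3 = True, p4 = False, p5 = True, p6 = True, p7 = True, p8 = False, p9 = True, p10 = True, p11 = False, p12 = False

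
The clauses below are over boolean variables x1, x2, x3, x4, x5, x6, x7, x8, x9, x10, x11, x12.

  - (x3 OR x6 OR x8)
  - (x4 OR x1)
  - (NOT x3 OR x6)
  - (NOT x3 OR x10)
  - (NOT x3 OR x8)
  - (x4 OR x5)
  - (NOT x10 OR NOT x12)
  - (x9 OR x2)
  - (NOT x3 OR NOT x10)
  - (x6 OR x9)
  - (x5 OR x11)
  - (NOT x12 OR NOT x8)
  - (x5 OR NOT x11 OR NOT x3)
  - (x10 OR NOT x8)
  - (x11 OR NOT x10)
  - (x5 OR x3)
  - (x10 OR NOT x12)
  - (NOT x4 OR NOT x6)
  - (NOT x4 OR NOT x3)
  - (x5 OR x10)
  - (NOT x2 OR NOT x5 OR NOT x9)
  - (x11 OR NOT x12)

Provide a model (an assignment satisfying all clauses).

x1 = T, x2 = T, x3 = F, x4 = F, x5 = T, x6 = T, x7 = F, x8 = F, x9 = F, x10 = F, x11 = F, x12 = F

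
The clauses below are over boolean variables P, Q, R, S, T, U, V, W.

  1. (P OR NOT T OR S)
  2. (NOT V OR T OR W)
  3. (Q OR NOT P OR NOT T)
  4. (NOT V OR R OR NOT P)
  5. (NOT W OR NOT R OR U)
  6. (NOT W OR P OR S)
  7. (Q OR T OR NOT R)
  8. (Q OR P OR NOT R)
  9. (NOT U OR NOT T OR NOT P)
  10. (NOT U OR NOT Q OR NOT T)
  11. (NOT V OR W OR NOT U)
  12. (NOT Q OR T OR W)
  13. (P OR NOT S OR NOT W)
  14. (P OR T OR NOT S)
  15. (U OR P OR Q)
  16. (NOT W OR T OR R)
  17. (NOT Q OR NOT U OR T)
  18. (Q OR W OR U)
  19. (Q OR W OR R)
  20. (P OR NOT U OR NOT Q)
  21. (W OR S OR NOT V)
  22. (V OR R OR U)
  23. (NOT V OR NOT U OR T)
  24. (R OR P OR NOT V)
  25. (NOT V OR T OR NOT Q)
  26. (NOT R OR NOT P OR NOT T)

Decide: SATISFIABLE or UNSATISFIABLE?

SATISFIABLE

Set P = False and propagate.
Set Q = True and propagate.
  then U is forced to False.
Try R = True.
  then W is forced to False.
  then T is forced to True.
  then S is forced to True.
V is now unconstrained; take V = True.
Every clause has at least one true literal under this assignment.
So P = False, Q = True, R = True, S = True, T = True, U = False, V = True, W = False is a satisfying assignment.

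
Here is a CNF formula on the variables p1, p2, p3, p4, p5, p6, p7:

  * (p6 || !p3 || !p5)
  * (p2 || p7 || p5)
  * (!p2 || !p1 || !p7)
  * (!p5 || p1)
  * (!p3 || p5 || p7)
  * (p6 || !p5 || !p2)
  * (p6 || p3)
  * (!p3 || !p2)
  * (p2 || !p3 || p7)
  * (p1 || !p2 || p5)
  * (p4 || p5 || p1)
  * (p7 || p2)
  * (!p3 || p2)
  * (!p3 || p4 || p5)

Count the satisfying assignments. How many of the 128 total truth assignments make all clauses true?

9

Split on p2, then p5.
  p2=1, p5=1: remaining (p1,p3,p4,p6,p7) ∈ {(1,0,0,1,0); (1,0,1,1,0)} — 2.
  p2=1, p5=0: remaining (p1,p3,p4,p6,p7) ∈ {(1,0,0,1,0); (1,0,1,1,0)} — 2.
  p2=0, p5=1: remaining (p1,p3,p4,p6,p7) ∈ {(1,0,0,1,1); (1,0,1,1,1)} — 2.
  p2=0, p5=0: remaining (p1,p3,p4,p6,p7) ∈ {(0,0,1,1,1); (1,0,0,1,1); (1,0,1,1,1)} — 3.
Total: 2 + 2 + 2 + 3 = 9.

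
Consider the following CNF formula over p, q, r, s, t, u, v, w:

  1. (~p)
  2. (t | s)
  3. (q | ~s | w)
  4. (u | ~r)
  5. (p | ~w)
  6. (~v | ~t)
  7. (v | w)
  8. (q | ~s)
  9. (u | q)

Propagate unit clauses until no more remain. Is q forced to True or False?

(~p) is a unit clause: p = False.
In (p | ~w), p is now false; ~w must hold, so w = False.
In (w | v), w is now false; v must hold, so v = True.
From (~t | ~v) and v = True: t = False.
From (t | s) and t = False: s = True.
In (~s | q | w), w, ~s are now false; q must hold, so q = True.

True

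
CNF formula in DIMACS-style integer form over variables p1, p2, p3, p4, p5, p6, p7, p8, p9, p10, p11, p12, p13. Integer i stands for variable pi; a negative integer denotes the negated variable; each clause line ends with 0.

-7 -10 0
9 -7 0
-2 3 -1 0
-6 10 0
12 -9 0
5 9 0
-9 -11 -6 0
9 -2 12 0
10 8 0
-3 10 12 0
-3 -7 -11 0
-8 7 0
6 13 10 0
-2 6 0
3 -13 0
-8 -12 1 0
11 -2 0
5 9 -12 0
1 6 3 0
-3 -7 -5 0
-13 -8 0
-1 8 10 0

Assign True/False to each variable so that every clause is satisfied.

Pure literal: p2 appears only negated; assign p2 = False.
Try p1 = True.
The remaining clauses are satisfied by p3 = True, p4 = True, p5 = True, p6 = False, p7 = False, p8 = False, p9 = True, p10 = True, p11 = True, p12 = True, p13 = True.
Every clause has at least one true literal under this assignment.
Check each clause:
  1. {¬p7, ¬p10} — ¬p7 is true.
  2. {p9, ¬p7} — ¬p7 is true.
  3. {¬p2, ¬p1, p3} — p3 is true.
  4. {p10, ¬p6} — p10 is true.
  5. {¬p9, p12} — p12 is true.
  6. {p9, p5} — p9 is true.
  7. {¬p6, ¬p11, ¬p9} — ¬p6 is true.
  8. {¬p2, p9, p12} — p9 is true.
  9. {p10, p8} — p10 is true.
  10. {p10, p12, ¬p3} — p10 is true.
  11. {¬p3, ¬p7, ¬p11} — ¬p7 is true.
  12. {p7, ¬p8} — ¬p8 is true.
  13. {p10, p13, p6} — p10 is true.
  14. {p6, ¬p2} — ¬p2 is true.
  15. {¬p13, p3} — p3 is true.
  16. {p1, ¬p8, ¬p12} — ¬p8 is true.
  17. {¬p2, p11} — p11 is true.
  18. {p5, ¬p12, p9} — p9 is true.
  19. {p3, p6, p1} — p1 is true.
  20. {¬p7, ¬p5, ¬p3} — ¬p7 is true.
  21. {¬p8, ¬p13} — ¬p8 is true.
  22. {p8, ¬p1, p10} — p10 is true.

p1=True, p2=False, p3=True, p4=True, p5=True, p6=False, p7=False, p8=False, p9=True, p10=True, p11=True, p12=True, p13=True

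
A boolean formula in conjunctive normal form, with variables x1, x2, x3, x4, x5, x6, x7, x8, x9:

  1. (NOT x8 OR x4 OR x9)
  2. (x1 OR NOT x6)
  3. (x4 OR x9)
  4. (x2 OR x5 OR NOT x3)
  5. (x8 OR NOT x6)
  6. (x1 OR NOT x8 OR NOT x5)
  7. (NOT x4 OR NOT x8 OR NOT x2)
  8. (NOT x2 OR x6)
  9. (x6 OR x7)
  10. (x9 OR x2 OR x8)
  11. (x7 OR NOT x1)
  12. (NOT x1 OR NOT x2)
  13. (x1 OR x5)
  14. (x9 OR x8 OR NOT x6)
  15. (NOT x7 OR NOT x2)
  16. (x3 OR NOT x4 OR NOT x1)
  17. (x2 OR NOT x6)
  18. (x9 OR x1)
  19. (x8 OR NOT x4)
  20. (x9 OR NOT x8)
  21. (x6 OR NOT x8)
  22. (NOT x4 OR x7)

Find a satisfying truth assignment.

Pure literal: x9 appears only positively; assign x9 = True.
Branch on x1: take x1 = False.
  then x6 is forced to False.
  then x2 is forced to False.
  then x7 is forced to True.
  then x5 is forced to True.
  then x8 is forced to False.
  then x4 is forced to False.
x3 is now unconstrained; take x3 = False.

x1 = 0, x2 = 0, x3 = 0, x4 = 0, x5 = 1, x6 = 0, x7 = 1, x8 = 0, x9 = 1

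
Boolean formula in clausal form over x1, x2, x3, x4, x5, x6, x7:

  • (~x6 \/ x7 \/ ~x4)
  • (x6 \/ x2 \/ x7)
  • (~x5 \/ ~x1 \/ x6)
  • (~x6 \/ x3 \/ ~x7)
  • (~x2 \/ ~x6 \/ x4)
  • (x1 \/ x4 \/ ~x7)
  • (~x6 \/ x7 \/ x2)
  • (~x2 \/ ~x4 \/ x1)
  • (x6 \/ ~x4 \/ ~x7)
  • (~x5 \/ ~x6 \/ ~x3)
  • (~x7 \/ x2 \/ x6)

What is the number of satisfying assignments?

14

Split on x6, then x7.
  x6=1, x7=1: remaining (x1,x2,x3,x4,x5) ∈ {(0,0,1,1,0); (1,0,1,0,0); (1,0,1,1,0); (1,1,1,1,0)} — 4.
  x6=1, x7=0: a clause becomes empty — 0.
  x6=0, x7=1: remaining (x1,x2,x3,x4,x5) ∈ {(1,1,0,0,0); (1,1,1,0,0)} — 2.
  x6=0, x7=0: x3 free; 4 ways for (x1,x2,x4,x5) × 2^1 = 8.
Total: 4 + 0 + 2 + 8 = 14.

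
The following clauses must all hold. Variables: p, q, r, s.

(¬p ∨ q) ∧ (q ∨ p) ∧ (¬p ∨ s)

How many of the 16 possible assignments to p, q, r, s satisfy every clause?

6

The models are:
  p=F q=T r=F s=F
  p=F q=T r=F s=T
  p=F q=T r=T s=F
  p=F q=T r=T s=T
  p=T q=T r=F s=T
  p=T q=T r=T s=T
Count: 6.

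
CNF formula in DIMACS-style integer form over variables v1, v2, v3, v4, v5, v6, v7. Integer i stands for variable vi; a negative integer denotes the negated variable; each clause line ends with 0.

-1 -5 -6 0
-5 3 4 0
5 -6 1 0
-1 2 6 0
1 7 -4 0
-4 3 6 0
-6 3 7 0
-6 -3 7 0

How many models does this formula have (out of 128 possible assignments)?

40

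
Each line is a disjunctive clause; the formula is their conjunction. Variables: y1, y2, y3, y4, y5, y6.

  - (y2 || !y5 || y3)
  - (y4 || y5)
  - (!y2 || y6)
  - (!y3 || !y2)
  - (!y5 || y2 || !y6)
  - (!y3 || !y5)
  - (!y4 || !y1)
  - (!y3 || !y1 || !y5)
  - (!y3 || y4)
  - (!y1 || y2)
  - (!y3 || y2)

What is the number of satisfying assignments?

The models are:
  y1=F y2=F y3=F y4=T y5=F y6=F
  y1=F y2=F y3=F y4=T y5=F y6=T
  y1=F y2=T y3=F y4=F y5=T y6=T
  y1=F y2=T y3=F y4=T y5=F y6=T
  y1=F y2=T y3=F y4=T y5=T y6=T
  y1=T y2=T y3=F y4=F y5=T y6=T
That's 6 in total.

6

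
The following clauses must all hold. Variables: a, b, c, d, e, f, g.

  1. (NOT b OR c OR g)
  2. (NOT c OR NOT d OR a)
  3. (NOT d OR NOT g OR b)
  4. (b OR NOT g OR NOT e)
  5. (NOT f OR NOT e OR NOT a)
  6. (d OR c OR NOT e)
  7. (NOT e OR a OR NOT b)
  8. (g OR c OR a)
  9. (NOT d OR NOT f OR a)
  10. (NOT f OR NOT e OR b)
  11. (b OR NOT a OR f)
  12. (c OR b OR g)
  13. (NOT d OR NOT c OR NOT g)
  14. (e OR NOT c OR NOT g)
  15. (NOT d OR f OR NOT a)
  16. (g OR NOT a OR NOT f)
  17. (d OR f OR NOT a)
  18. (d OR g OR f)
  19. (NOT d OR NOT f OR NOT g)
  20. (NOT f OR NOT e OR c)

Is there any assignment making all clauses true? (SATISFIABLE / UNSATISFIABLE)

SATISFIABLE

Try a = False.
Try b = True.
  then e is forced to False.
Set c = False and propagate.
  then g is forced to True.
The remaining clauses are satisfied by d = False, f = True.
Every clause has at least one true literal under this assignment.
So a=0, b=1, c=0, d=0, e=0, f=1, g=1 is a satisfying assignment.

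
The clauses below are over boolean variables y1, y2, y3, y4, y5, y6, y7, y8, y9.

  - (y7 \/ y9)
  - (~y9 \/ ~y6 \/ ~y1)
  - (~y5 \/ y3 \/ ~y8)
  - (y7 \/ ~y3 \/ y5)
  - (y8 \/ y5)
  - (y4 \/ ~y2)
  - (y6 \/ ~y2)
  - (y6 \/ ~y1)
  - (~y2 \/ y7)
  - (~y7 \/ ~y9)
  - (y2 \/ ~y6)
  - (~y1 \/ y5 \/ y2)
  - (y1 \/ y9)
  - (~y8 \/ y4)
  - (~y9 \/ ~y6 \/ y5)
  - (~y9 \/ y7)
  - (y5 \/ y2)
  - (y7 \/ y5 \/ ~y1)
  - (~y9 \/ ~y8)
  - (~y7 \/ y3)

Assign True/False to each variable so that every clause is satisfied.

Pure literal: y4 appears only positively; assign y4 = True.
Set y1 = True and propagate.
  then y6 is forced to True.
  then y9 is forced to False.
  then y7 is forced to True.
  then y2 is forced to True.
  then y3 is forced to True.
Set y5 = True and propagate.
y8 is now unconstrained; take y8 = True.

y1 = T, y2 = T, y3 = T, y4 = T, y5 = T, y6 = T, y7 = T, y8 = T, y9 = F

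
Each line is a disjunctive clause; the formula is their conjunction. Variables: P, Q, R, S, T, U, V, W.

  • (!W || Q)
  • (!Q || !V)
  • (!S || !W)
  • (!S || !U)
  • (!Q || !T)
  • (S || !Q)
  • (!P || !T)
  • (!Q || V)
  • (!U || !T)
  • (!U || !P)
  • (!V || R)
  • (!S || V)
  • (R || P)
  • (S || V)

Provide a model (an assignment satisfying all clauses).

P=T, Q=F, R=T, S=T, T=F, U=F, V=T, W=F

Pure literal: R appears only positively; assign R = True.
Pure literal: T appears only negated; assign T = False.
Try P = True.
  then U is forced to False.
Branch on Q: take Q = False.
  then W is forced to False.
Set S = True and propagate.
  then V is forced to True.
Every clause has at least one true literal under this assignment.
Check each clause:
  1. (Q || !W) — !W is true.
  2. (!Q || !V) — !Q is true.
  3. (!W || !S) — !W is true.
  4. (!U || !S) — !U is true.
  5. (!Q || !T) — !T is true.
  6. (S || !Q) — S is true.
  7. (!T || !P) — !T is true.
  8. (!Q || V) — !Q is true.
  9. (!T || !U) — !U is true.
  10. (!P || !U) — !U is true.
  11. (!V || R) — R is true.
  12. (!S || V) — V is true.
  13. (P || R) — P is true.
  14. (V || S) — S is true.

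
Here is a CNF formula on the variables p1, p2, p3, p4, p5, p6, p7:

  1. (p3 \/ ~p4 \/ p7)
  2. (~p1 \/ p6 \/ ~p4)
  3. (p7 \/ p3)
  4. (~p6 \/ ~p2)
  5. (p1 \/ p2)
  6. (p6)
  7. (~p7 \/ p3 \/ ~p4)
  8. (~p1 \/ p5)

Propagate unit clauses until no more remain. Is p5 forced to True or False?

(p6) stands alone — p6 = True.
In (~p6 \/ ~p2), ~p6 is now false; ~p2 must hold, so p2 = False.
In (p1 \/ p2), p2 is now false; p1 must hold, so p1 = True.
(~p1 \/ p5): since p1 = True, the clause reduces to (p5). p5 = True.

True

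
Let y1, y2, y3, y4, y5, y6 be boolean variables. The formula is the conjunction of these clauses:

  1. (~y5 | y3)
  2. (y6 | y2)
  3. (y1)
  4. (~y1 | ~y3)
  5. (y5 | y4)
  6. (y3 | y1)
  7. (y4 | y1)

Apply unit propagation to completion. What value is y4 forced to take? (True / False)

True

(y1) is a unit clause: y1 = True.
(~y1 | ~y3): since y1 = True, the clause reduces to (~y3). y3 = False.
(~y5 | y3) with y3 = False leaves only ~y5, so y5 = False.
(y5 | y4): since y5 = False, the clause reduces to (y4). y4 = True.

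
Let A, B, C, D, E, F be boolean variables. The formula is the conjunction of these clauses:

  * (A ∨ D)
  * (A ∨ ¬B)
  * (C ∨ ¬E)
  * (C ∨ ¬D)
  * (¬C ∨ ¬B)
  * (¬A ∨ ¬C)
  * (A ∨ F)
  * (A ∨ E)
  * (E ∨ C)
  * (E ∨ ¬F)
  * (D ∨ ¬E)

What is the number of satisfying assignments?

1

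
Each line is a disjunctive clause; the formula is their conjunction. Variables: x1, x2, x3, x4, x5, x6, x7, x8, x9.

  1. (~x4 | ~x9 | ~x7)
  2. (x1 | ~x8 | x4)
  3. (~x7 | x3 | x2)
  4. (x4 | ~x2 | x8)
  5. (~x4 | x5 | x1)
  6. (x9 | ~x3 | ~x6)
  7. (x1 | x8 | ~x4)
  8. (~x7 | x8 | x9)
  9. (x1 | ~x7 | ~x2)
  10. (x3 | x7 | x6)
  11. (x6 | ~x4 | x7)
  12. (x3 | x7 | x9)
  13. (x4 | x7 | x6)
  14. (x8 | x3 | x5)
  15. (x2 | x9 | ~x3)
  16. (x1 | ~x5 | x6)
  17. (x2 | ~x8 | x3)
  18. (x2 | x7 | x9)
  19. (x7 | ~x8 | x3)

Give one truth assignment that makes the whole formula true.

x1 occurs only positively in the remaining clauses — set x1 = True.
Try x2 = True.
Try x3 = False.
Set x4 = False and propagate.
  then x8 is forced to True.
  then x7 is forced to True.
x5, x6, x9 are now unconstrained; take x5 = False, x6 = False, x9 = True.
Every clause has at least one true literal under this assignment.

x1 = True, x2 = True, x3 = False, x4 = False, x5 = False, x6 = False, x7 = True, x8 = True, x9 = True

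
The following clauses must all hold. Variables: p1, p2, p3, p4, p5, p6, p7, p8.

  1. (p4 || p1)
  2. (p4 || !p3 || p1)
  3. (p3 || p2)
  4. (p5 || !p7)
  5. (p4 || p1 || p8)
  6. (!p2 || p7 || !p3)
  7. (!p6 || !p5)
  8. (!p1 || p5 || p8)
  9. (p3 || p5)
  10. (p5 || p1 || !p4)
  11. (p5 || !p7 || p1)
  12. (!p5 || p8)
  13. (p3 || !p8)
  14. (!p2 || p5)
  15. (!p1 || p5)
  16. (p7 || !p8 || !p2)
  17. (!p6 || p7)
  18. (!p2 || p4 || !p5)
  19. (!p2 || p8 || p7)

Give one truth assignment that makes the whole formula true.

p1=True, p2=False, p3=True, p4=True, p5=True, p6=False, p7=True, p8=True

p6 occurs only negated in the remaining clauses — set p6 = False.
Set p1 = True and propagate.
  then p5 is forced to True.
  then p8 is forced to True.
  then p3 is forced to True.
Branch on p2: take p2 = False.
p4, p7 are now unconstrained; take p4 = True, p7 = True.
Check each clause:
  1. (p1 || p4) — p1 is true.
  2. (p4 || !p3 || p1) — p1 is true.
  3. (p2 || p3) — p3 is true.
  4. (p5 || !p7) — p5 is true.
  5. (p8 || p1 || p4) — p8 is true.
  6. (!p2 || !p3 || p7) — !p2 is true.
  7. (!p6 || !p5) — !p6 is true.
  8. (p8 || p5 || !p1) — p8 is true.
  9. (p3 || p5) — p3 is true.
  10. (p1 || p5 || !p4) — p1 is true.
  11. (p5 || !p7 || p1) — p1 is true.
  12. (!p5 || p8) — p8 is true.
  13. (p3 || !p8) — p3 is true.
  14. (!p2 || p5) — p5 is true.
  15. (!p1 || p5) — p5 is true.
  16. (!p2 || !p8 || p7) — !p2 is true.
  17. (p7 || !p6) — !p6 is true.
  18. (!p2 || !p5 || p4) — p4 is true.
  19. (p8 || p7 || !p2) — p8 is true.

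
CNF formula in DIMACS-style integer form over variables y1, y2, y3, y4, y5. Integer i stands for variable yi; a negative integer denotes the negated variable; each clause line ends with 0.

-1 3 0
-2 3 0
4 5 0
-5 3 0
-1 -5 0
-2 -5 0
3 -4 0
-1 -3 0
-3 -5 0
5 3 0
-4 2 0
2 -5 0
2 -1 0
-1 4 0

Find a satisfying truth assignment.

y1=F, y2=T, y3=T, y4=T, y5=F

Pure literal: y1 appears only negated; assign y1 = False.
Try y2 = True.
  then y3 is forced to True.
  then y5 is forced to False.
  then y4 is forced to True.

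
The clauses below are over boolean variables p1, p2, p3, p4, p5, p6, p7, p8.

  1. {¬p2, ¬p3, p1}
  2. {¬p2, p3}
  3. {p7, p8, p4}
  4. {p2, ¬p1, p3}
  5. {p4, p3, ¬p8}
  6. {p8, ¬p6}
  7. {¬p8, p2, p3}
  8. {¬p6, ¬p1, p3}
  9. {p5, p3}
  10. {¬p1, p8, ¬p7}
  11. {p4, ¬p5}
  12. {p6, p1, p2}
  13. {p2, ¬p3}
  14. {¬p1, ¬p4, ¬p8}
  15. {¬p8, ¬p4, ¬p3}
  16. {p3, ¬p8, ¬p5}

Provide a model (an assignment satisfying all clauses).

p1=T, p2=T, p3=T, p4=F, p5=F, p6=T, p7=T, p8=T

Check each clause:
  1. {¬p2, p1, ¬p3} — p1 is true.
  2. {p3, ¬p2} — p3 is true.
  3. {p4, p8, p7} — p8 is true.
  4. {¬p1, p2, p3} — p2 is true.
  5. {¬p8, p3, p4} — p3 is true.
  6. {¬p6, p8} — p8 is true.
  7. {p2, ¬p8, p3} — p2 is true.
  8. {¬p1, p3, ¬p6} — p3 is true.
  9. {p5, p3} — p3 is true.
  10. {¬p7, ¬p1, p8} — p8 is true.
  11. {¬p5, p4} — ¬p5 is true.
  12. {p1, p2, p6} — p1 is true.
  13. {¬p3, p2} — p2 is true.
  14. {¬p1, ¬p4, ¬p8} — ¬p4 is true.
  15. {¬p8, ¬p4, ¬p3} — ¬p4 is true.
  16. {p3, ¬p8, ¬p5} — p3 is true.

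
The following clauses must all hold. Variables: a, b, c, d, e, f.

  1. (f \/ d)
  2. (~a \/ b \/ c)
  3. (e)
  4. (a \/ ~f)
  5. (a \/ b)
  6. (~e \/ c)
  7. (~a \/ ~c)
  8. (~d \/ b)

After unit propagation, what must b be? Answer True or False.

True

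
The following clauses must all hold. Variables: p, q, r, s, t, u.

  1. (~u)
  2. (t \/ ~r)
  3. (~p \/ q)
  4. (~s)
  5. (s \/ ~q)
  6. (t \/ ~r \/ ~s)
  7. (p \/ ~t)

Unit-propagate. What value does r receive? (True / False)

(~u) stands alone — u = False.
Unit clause (~s) sets s = False.
From (~q \/ s) and s = False: q = False.
(q \/ ~p) with q = False leaves only ~p, so p = False.
From (~t \/ p) and p = False: t = False.
(t \/ ~r): since t = False, the clause reduces to (~r). r = False.

False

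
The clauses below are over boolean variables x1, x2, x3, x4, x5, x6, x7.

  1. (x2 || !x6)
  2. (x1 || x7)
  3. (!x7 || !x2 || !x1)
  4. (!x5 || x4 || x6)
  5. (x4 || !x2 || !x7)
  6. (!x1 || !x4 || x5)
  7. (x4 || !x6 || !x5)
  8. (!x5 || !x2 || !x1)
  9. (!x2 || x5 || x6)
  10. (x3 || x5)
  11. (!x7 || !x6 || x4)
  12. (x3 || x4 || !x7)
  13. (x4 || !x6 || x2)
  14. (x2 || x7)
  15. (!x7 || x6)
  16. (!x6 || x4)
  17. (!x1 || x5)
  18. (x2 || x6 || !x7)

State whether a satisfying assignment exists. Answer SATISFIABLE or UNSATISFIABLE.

SATISFIABLE

Pure literal: x3 appears only positively; assign x3 = True.
Branch on x1: take x1 = False.
  then x7 is forced to True.
  then x6 is forced to True.
  then x2 is forced to True.
  then x4 is forced to True.
x5 is now unconstrained; take x5 = False.
So x1=0, x2=1, x3=1, x4=1, x5=0, x6=1, x7=1 is a satisfying assignment.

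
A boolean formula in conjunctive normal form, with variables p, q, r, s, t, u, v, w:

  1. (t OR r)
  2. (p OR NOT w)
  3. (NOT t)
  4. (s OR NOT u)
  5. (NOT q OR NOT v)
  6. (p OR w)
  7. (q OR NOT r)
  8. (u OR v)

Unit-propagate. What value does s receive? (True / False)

(NOT t) stands alone — t = False.
In (r OR t), t is now false; r must hold, so r = True.
From (q OR NOT r) and r = True: q = True.
In (NOT v OR NOT q), NOT q is now false; NOT v must hold, so v = False.
(u OR v) with v = False leaves only u, so u = True.
(s OR NOT u): since u = True, the clause reduces to (s). s = True.

True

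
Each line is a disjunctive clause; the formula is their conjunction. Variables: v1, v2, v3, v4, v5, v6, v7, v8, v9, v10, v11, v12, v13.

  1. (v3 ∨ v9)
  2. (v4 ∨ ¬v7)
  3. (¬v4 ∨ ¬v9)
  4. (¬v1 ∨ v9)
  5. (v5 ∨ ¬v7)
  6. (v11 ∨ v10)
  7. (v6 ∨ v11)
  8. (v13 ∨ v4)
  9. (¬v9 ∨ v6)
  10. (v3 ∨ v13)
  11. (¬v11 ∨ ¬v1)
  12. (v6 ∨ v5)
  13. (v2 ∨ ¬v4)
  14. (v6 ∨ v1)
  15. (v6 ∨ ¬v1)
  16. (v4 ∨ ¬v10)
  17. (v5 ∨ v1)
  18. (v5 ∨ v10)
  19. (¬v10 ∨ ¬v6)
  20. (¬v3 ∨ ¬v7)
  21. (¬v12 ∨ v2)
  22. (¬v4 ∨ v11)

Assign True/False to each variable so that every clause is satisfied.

v1=F, v2=F, v3=F, v4=F, v5=T, v6=T, v7=F, v8=F, v9=T, v10=F, v11=T, v12=F, v13=T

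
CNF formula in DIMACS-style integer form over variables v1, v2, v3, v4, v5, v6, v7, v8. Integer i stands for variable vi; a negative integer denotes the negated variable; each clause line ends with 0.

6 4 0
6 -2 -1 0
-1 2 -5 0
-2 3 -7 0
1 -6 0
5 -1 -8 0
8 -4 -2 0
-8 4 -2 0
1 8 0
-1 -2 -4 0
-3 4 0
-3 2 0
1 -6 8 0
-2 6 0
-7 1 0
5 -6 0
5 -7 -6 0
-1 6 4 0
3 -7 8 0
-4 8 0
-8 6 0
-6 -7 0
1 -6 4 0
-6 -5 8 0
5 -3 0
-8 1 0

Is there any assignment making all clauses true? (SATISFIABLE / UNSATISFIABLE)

v6 = True:
  propagation gives v1=True, v5=True, v2=True, v4=False; an empty clause results — contradiction.
v6 = False:
  propagation gives v4=True, v2=False, v3=False, v8=True; an empty clause results — contradiction.
Every branch closes, so no satisfying assignment exists.

UNSATISFIABLE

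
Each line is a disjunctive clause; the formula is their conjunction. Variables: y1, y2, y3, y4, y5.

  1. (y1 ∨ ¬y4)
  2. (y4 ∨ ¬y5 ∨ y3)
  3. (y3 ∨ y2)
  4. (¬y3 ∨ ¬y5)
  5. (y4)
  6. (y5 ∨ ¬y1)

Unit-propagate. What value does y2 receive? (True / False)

(y4) is a unit clause: y4 = True.
In (y1 ∨ ¬y4), ¬y4 is now false; y1 must hold, so y1 = True.
(¬y1 ∨ y5): since y1 = True, the clause reduces to (y5). y5 = True.
(¬y3 ∨ ¬y5) with y5 = True leaves only ¬y3, so y3 = False.
From (y3 ∨ y2) and y3 = False: y2 = True.

True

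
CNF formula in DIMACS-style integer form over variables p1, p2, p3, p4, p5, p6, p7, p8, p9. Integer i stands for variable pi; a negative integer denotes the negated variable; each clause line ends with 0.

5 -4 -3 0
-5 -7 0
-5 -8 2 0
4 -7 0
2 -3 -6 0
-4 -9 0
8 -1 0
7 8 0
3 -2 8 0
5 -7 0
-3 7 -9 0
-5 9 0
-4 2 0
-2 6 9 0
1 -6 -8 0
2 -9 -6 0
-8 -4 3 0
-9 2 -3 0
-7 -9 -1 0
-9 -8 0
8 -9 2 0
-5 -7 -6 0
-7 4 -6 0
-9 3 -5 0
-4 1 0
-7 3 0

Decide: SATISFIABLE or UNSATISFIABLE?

SATISFIABLE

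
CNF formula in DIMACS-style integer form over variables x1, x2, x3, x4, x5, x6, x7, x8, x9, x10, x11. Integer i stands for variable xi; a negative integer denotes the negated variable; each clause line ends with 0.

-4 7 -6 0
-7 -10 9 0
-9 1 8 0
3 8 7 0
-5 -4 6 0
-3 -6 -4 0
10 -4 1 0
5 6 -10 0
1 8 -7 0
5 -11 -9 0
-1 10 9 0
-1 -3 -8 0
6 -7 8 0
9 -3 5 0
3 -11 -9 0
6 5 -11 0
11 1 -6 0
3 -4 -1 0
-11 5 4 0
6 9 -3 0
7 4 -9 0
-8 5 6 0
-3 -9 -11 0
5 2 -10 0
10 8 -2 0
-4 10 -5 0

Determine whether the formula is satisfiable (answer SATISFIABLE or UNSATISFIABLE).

Set x1 = True and propagate.
The remaining clauses are satisfied by x2 = True, x3 = False, x4 = False, x5 = False, x6 = True, x7 = False, x8 = True, x9 = False, x10 = True, x11 = False.
So x1 = True, x2 = True, x3 = False, x4 = False, x5 = False, x6 = True, x7 = False, x8 = True, x9 = False, x10 = True, x11 = False is a satisfying assignment.

SATISFIABLE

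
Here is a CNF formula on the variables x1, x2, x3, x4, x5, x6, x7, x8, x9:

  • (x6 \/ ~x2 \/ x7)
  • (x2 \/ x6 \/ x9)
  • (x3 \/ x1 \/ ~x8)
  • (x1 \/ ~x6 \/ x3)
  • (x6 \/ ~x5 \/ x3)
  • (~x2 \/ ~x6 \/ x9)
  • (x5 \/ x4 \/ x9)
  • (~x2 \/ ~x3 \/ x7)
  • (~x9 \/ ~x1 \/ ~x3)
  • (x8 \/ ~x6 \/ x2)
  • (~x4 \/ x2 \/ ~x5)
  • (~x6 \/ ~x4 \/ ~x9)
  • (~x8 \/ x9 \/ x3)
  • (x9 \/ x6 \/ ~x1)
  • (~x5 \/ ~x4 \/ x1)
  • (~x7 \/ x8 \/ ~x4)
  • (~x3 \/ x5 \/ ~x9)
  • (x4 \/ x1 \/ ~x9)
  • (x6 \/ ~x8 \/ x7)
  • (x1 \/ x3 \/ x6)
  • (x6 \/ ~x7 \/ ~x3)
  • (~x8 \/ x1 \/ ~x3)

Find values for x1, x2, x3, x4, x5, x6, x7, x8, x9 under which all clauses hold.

Try x1 = True.
The remaining clauses are satisfied by x2 = True, x3 = False, x4 = False, x5 = True, x6 = True, x7 = True, x8 = False, x9 = True.

x1 = True, x2 = True, x3 = False, x4 = False, x5 = True, x6 = True, x7 = True, x8 = False, x9 = True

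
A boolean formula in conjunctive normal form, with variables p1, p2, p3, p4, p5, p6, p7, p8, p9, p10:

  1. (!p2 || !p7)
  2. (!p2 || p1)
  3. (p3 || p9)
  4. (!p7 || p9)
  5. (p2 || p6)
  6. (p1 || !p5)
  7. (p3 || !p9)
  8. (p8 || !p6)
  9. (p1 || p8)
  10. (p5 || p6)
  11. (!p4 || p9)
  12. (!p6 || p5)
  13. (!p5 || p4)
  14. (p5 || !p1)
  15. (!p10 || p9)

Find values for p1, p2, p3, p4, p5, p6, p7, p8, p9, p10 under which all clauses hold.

p1 = T, p2 = T, p3 = T, p4 = T, p5 = T, p6 = F, p7 = F, p8 = T, p9 = T, p10 = F

Check each clause:
  1. (!p7 || !p2) — !p7 is true.
  2. (p1 || !p2) — p1 is true.
  3. (p3 || p9) — p9 is true.
  4. (p9 || !p7) — !p7 is true.
  5. (p2 || p6) — p2 is true.
  6. (p1 || !p5) — p1 is true.
  7. (!p9 || p3) — p3 is true.
  8. (!p6 || p8) — p8 is true.
  9. (p1 || p8) — p8 is true.
  10. (p6 || p5) — p5 is true.
  11. (p9 || !p4) — p9 is true.
  12. (!p6 || p5) — !p6 is true.
  13. (p4 || !p5) — p4 is true.
  14. (p5 || !p1) — p5 is true.
  15. (!p10 || p9) — p9 is true.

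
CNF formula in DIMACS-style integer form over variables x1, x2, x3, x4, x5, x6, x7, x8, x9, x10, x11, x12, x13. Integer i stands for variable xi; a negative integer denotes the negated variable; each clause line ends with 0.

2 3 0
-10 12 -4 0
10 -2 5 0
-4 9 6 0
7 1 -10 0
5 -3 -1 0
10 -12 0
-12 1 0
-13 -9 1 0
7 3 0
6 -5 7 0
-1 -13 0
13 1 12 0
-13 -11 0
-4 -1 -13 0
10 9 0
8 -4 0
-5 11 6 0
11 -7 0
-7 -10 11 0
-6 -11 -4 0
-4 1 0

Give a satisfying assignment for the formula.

Pure literal: x4 appears only negated; assign x4 = False.
Set x1 = True and propagate.
  then x13 is forced to False.
Set x2 = True and propagate.
Set x3 = True and propagate.
  then x5 is forced to True.
For the remaining variables, x6 = True, x7 = False, x8 = False, x9 = False, x10 = True, x11 = False, x12 = False works.
Every clause has at least one true literal under this assignment.
Check each clause:
  1. (x3 || x2) — x2 is true.
  2. (x12 || !x10 || !x4) — !x4 is true.
  3. (!x2 || x10 || x5) — x10 is true.
  4. (x6 || x9 || !x4) — !x4 is true.
  5. (x7 || x1 || !x10) — x1 is true.
  6. (!x1 || x5 || !x3) — x5 is true.
  7. (!x12 || x10) — x10 is true.
  8. (!x12 || x1) — x1 is true.
  9. (!x9 || !x13 || x1) — x1 is true.
  10. (x7 || x3) — x3 is true.
  11. (x6 || !x5 || x7) — x6 is true.
  12. (!x13 || !x1) — !x13 is true.
  13. (x13 || x12 || x1) — x1 is true.
  14. (!x11 || !x13) — !x13 is true.
  15. (!x13 || !x4 || !x1) — !x13 is true.
  16. (x10 || x9) — x10 is true.
  17. (!x4 || x8) — !x4 is true.
  18. (x11 || !x5 || x6) — x6 is true.
  19. (x11 || !x7) — !x7 is true.
  20. (!x10 || !x7 || x11) — !x7 is true.
  21. (!x6 || !x4 || !x11) — !x4 is true.
  22. (!x4 || x1) — x1 is true.

x1=1, x2=1, x3=1, x4=0, x5=1, x6=1, x7=0, x8=0, x9=0, x10=1, x11=0, x12=0, x13=0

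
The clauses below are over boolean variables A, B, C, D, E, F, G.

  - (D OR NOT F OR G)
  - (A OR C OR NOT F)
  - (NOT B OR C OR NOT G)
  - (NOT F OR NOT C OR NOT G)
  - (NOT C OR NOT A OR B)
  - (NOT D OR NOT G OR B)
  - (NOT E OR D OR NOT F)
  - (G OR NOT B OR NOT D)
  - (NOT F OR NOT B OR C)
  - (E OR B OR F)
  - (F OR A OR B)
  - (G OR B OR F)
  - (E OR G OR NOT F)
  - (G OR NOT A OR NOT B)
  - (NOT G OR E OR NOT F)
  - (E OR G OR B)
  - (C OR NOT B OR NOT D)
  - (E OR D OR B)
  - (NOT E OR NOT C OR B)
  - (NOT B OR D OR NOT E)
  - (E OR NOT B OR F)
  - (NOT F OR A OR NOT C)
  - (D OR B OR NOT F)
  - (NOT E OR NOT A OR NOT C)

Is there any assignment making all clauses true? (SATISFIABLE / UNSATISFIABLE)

Try A = True.
Branch on B: take B = False.
  then C is forced to False.
The remaining clauses are satisfied by D = False, E = True, F = False, G = True.
Every clause has at least one true literal under this assignment.
So A=T  B=F  C=F  D=F  E=T  F=F  G=T is a satisfying assignment.

SATISFIABLE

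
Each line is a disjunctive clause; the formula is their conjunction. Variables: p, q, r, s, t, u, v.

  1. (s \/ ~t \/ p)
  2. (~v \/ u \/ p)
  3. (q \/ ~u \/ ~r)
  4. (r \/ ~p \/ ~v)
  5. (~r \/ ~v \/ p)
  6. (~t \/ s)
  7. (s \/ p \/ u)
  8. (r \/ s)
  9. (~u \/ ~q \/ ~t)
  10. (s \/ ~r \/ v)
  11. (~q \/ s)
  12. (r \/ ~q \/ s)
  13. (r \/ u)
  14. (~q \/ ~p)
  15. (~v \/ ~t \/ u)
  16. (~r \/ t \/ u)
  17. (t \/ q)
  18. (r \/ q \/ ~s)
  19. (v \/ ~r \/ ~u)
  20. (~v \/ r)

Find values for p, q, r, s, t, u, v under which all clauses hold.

Try p = False.
Set q = True and propagate.
  then s is forced to True.
Branch on r: take r = True.
  then v is forced to False.
  then u is forced to False.
  then t is forced to True.

p = False, q = True, r = True, s = True, t = True, u = False, v = False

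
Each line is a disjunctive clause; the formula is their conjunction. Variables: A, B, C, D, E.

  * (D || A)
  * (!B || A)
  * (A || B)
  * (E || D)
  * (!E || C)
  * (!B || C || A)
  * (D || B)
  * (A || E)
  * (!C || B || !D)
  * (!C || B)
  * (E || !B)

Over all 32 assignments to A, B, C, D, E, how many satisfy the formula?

Satisfying assignments:
  A=T B=F C=F D=T E=F
  A=T B=T C=T D=F E=T
  A=T B=T C=T D=T E=T
Count: 3.

3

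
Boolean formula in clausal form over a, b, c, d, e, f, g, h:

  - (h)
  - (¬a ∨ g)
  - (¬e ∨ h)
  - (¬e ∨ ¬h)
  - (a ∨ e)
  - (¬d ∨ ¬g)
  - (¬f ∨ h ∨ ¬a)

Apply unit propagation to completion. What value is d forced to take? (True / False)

Unit clause (h) sets h = True.
From (¬h ∨ ¬e) and h = True: e = False.
(a ∨ e) with e = False leaves only a, so a = True.
(g ∨ ¬a) with a = True leaves only g, so g = True.
(¬d ∨ ¬g): since g = True, the clause reduces to (¬d). d = False.

False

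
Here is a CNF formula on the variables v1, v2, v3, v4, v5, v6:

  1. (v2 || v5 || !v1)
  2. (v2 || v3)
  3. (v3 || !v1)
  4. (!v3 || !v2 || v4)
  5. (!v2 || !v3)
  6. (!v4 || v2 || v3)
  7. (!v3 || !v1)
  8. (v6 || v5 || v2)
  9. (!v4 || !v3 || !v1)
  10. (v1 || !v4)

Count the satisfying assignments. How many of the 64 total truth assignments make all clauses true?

Satisfying assignments:
  v1=F v2=F v3=T v4=F v5=F v6=T
  v1=F v2=F v3=T v4=F v5=T v6=F
  v1=F v2=F v3=T v4=F v5=T v6=T
  v1=F v2=T v3=F v4=F v5=F v6=F
  v1=F v2=T v3=F v4=F v5=F v6=T
  v1=F v2=T v3=F v4=F v5=T v6=F
  v1=F v2=T v3=F v4=F v5=T v6=T
That's 7 in total.

7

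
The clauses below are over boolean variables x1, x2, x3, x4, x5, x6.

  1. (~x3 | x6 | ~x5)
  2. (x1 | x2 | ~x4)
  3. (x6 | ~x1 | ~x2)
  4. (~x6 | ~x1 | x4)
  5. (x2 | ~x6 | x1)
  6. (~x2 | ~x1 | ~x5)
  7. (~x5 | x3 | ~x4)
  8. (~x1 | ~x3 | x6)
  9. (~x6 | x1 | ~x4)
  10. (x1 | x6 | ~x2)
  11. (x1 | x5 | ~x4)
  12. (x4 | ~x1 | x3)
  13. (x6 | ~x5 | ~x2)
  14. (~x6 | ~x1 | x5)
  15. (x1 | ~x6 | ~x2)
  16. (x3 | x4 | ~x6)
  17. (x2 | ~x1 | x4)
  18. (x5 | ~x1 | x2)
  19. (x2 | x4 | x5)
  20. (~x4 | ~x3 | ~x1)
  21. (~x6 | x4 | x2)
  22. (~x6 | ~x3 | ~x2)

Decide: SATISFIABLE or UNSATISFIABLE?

Try x1 = False.
Set x2 = False and propagate.
  then x4 is forced to False.
  then x6 is forced to False.
  then x5 is forced to True.
  then x3 is forced to False.
So x1=False, x2=False, x3=False, x4=False, x5=True, x6=False is a satisfying assignment.

SATISFIABLE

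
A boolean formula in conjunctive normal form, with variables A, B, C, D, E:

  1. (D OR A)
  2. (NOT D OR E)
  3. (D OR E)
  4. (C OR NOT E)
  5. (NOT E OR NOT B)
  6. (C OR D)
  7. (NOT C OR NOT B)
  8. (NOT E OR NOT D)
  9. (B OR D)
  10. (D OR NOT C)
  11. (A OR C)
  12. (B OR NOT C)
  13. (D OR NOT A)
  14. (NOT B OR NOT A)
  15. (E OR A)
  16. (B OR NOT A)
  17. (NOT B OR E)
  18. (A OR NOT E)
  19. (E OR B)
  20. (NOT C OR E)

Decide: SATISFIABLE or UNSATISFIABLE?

UNSATISFIABLE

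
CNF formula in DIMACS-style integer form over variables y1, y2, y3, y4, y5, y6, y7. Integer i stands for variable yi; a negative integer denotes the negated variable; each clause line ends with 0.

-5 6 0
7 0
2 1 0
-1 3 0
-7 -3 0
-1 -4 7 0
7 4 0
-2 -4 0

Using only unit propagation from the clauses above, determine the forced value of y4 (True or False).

False

(y7) is a unit clause: y7 = True.
(~y3 \/ ~y7) with y7 = True leaves only ~y3, so y3 = False.
(y3 \/ ~y1): since y3 = False, the clause reduces to (~y1). y1 = False.
In (y1 \/ y2), y1 is now false; y2 must hold, so y2 = True.
(~y2 \/ ~y4) with y2 = True leaves only ~y4, so y4 = False.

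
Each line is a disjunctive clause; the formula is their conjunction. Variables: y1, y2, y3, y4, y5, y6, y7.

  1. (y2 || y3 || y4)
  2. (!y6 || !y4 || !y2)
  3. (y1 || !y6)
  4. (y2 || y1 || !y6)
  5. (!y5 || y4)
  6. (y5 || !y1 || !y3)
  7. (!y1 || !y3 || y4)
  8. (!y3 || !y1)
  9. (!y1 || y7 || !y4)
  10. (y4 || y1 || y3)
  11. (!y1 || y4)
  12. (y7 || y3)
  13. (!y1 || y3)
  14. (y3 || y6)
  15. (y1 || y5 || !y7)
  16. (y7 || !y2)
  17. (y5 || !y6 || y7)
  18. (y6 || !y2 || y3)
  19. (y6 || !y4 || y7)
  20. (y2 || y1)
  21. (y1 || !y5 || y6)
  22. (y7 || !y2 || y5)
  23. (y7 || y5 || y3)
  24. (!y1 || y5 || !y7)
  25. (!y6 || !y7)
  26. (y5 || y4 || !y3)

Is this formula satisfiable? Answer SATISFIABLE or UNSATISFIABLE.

y1 = True:
  propagation gives y3=False; an empty clause results — contradiction.
y1 = False:
  propagation gives y6=False, y3=True, y2=True, y7=True; an empty clause results — contradiction.
Every branch closes, so no satisfying assignment exists.

UNSATISFIABLE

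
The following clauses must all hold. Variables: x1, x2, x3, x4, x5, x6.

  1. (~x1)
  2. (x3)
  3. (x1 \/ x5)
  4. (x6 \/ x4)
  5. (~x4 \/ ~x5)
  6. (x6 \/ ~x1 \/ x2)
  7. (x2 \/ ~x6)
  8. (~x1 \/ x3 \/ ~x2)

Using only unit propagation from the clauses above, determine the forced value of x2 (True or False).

True

(~x1) stands alone — x1 = False.
(x3) is a unit clause: x3 = True.
From (x1 \/ x5) and x1 = False: x5 = True.
In (~x4 \/ ~x5), ~x5 is now false; ~x4 must hold, so x4 = False.
In (x4 \/ x6), x4 is now false; x6 must hold, so x6 = True.
From (x2 \/ ~x6) and x6 = True: x2 = True.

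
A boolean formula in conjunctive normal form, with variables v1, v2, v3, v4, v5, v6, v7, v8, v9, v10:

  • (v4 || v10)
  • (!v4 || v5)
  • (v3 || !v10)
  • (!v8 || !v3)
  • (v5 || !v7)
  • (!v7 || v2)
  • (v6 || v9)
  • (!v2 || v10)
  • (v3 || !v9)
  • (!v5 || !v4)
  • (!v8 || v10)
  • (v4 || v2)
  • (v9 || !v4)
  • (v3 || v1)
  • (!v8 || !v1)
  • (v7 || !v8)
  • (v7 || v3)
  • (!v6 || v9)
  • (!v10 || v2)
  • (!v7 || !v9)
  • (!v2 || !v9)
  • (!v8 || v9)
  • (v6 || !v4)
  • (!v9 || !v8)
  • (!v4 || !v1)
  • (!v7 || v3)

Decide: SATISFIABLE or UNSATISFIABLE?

v9 = True:
  propagation gives v3=True, v8=False, v7=False, v2=False; an empty clause results — contradiction.
v9 = False:
  propagation gives v6=True; an empty clause results — contradiction.
Every branch closes, so no satisfying assignment exists.

UNSATISFIABLE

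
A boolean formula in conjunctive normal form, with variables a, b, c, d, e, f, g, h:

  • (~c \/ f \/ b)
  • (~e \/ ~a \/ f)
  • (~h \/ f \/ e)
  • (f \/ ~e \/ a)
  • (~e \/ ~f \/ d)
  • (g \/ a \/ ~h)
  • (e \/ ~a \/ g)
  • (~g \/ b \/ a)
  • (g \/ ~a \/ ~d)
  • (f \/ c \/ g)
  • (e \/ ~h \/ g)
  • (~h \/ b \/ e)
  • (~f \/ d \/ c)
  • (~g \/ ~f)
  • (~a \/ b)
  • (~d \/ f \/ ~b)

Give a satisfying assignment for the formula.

a=T  b=T  c=T  d=F  e=F  f=F  g=T  h=F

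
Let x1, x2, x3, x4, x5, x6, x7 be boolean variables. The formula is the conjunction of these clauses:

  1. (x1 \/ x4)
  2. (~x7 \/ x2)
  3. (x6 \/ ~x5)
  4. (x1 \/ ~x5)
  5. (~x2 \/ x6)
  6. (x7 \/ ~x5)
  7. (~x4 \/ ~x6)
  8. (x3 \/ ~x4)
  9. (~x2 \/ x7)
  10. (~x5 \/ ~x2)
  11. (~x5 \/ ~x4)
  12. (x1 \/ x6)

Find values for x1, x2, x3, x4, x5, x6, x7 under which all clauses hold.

x1 = True, x2 = True, x3 = True, x4 = False, x5 = False, x6 = True, x7 = True

Check each clause:
  1. (x1 \/ x4) — x1 is true.
  2. (~x7 \/ x2) — x2 is true.
  3. (x6 \/ ~x5) — ~x5 is true.
  4. (x1 \/ ~x5) — x1 is true.
  5. (x6 \/ ~x2) — x6 is true.
  6. (x7 \/ ~x5) — ~x5 is true.
  7. (~x4 \/ ~x6) — ~x4 is true.
  8. (~x4 \/ x3) — x3 is true.
  9. (x7 \/ ~x2) — x7 is true.
  10. (~x5 \/ ~x2) — ~x5 is true.
  11. (~x5 \/ ~x4) — ~x5 is true.
  12. (x1 \/ x6) — x1 is true.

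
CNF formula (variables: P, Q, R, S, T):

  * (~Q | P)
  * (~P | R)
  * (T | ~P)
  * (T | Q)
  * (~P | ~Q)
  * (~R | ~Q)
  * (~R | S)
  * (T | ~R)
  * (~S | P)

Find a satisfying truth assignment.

Pure literal: T appears only positively; assign T = True.
Set P = True and propagate.
  then R is forced to True.
  then Q is forced to False.
  then S is forced to True.

P=T, Q=F, R=T, S=T, T=T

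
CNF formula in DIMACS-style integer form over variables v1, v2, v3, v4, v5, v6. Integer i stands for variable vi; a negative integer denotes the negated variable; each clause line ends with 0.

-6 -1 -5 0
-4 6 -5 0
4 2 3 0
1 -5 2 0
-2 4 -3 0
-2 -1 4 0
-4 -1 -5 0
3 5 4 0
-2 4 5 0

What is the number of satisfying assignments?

25

Case analysis on v4 and v5:
  v4=T, v5=T: remaining (v1,v2,v3,v6) ∈ {(F,T,F,T); (F,T,T,T)} — 2.
  v4=T, v5=F: v1, v2, v3, v6 free → 2^4 = 16.
  v4=F, v5=T: remaining (v1,v2,v3,v6) ∈ {(F,T,F,F); (F,T,F,T); (T,F,T,F)} — 3.
  v4=F, v5=F: remaining (v1,v2,v3,v6) ∈ {(F,F,T,F); (F,F,T,T); (T,F,T,F); (T,F,T,T)} — 4.
Total: 2 + 16 + 3 + 4 = 25.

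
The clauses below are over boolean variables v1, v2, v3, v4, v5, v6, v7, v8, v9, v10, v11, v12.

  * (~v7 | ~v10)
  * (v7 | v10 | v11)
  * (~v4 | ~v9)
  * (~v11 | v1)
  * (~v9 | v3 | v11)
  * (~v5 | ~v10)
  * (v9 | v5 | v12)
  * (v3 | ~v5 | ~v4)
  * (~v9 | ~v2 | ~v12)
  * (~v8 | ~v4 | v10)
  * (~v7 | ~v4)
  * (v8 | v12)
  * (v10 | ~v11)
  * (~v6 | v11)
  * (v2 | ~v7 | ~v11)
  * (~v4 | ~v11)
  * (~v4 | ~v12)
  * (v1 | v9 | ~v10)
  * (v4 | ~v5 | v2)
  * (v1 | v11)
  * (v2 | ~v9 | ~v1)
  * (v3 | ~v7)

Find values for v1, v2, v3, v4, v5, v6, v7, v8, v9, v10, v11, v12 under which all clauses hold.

v1=1, v2=1, v3=1, v4=0, v5=1, v6=0, v7=1, v8=1, v9=0, v10=0, v11=0, v12=0

Pure literal: v3 appears only positively; assign v3 = True.
Pure literal: v6 appears only negated; assign v6 = False.
Try v1 = True.
For the remaining variables, v2 = True, v4 = False, v5 = True, v7 = True, v8 = True, v9 = False, v10 = False, v11 = False, v12 = False works.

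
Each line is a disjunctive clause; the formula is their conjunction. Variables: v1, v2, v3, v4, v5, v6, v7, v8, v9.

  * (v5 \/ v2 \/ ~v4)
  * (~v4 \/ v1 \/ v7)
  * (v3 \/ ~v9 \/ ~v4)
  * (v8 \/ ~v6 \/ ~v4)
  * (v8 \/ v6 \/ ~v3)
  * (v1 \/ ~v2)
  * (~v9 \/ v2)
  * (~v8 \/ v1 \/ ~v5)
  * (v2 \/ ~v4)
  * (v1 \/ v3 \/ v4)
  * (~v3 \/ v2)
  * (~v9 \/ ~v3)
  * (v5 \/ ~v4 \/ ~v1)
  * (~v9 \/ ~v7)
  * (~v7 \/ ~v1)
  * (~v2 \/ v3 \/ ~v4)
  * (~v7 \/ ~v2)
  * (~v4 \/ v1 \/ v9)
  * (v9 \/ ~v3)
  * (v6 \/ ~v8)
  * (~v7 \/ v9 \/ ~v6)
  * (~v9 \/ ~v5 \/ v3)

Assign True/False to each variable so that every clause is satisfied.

v1=True  v2=False  v3=False  v4=False  v5=False  v6=False  v7=False  v8=False  v9=False

Try v1 = True.
  then v7 is forced to False.
Try v2 = False.
  then v9 is forced to False.
  then v4 is forced to False.
  then v3 is forced to False.
For the remaining variables, v5 = False, v6 = False, v8 = False works.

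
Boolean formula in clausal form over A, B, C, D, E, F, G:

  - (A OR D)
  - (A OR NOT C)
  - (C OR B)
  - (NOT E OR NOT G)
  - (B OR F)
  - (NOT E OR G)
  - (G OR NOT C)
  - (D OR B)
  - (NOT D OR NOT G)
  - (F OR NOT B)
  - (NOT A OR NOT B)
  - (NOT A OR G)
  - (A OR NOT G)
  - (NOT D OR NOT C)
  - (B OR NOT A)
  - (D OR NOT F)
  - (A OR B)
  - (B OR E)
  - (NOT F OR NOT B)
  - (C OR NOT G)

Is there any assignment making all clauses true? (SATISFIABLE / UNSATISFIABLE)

B = True:
  propagation gives F=True; an empty clause results — contradiction.
B = False:
  propagation gives C=True, A=True; an empty clause results — contradiction.
Every branch closes, so no satisfying assignment exists.

UNSATISFIABLE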